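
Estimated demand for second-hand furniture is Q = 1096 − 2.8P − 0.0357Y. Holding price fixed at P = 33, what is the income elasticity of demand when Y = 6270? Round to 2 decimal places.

At P = 33, Y = 6270: Q = 779.761.
Holding P constant, ∂Q/∂Y = −0.0357.
η_Y = (∂Q/∂Y)·(Y/Q) = -0.0357 × (6270/779.761) = -0.29.

-0.29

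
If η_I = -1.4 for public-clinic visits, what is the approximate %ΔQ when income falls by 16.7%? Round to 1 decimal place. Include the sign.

%ΔQ ≈ η × %ΔI = -1.4 × (-16.7%) = 23.4%.

23.4%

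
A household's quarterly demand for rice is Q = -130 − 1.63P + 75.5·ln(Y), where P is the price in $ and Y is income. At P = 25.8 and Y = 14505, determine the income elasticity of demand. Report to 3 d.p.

0.137

At P = 25.8, Y = 14505: Q = 551.406.
Holding P constant, ∂Q/∂Y = 75.5/Y = 0.0052051.
η_Y = (∂Q/∂Y)·(Y/Q) = 0.0052051 × (14505/551.406) = 0.137.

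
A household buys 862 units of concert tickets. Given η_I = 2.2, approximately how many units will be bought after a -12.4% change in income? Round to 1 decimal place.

626.8

%ΔQ ≈ η × %ΔI = 2.2 × (-12.4%) = -27.28%.
New Q ≈ 862 × (1 − 0.2728) = 626.8.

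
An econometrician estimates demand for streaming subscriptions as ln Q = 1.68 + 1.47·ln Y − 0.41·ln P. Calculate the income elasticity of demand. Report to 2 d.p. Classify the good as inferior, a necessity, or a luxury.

In a log-linear demand, the coefficient on ln Y is the income elasticity.
So η = 1.47.
η > 1 ⇒ luxury.

1.47 (luxury)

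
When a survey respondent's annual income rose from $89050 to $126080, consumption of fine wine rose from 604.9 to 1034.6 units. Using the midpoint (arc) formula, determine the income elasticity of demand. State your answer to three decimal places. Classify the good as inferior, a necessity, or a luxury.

ΔQ = 1034.6 − 604.9 = 429.7; midpoint Q̄ = (604.9 + 1034.6)/2 = 819.75.
ΔI = 126080 − 89050 = 37030; midpoint Ī = (89050 + 126080)/2 = 107565.
η = (ΔQ/Q̄) ÷ (ΔI/Ī) = (429.7/819.75) ÷ (37030/107565) = 1.523.
η > 1 ⇒ luxury.

1.523 (luxury)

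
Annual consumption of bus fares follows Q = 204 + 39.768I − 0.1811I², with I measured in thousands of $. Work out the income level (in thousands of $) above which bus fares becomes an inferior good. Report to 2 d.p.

109.80

dQ/dI = 39.768 − 0.3622I.
The good is inferior where dQ/dI < 0. Setting dQ/dI = 0 gives I = 39.768 / 0.3622 = 109.80.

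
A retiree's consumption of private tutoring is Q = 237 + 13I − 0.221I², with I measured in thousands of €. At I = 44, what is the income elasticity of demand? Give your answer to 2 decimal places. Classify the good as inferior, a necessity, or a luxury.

-0.74 (inferior good)

At I = 44: Q = 381.1440.
dQ/dI = 13 − 0.442I = -6.44800.
η = (dQ/dI)·(I/Q) = -6.44800 × (44/381.1440) = -0.74.
η < 0 ⇒ inferior good.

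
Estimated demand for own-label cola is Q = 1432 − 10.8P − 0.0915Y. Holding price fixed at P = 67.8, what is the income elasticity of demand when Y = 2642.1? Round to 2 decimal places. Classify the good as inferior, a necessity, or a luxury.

-0.53 (inferior good)

At P = 67.8, Y = 2642.1: Q = 458.008.
Holding P constant, ∂Q/∂Y = −0.0915.
η_Y = (∂Q/∂Y)·(Y/Q) = -0.0915 × (2642.1/458.008) = -0.53.
Since η < 0, this is an inferior good.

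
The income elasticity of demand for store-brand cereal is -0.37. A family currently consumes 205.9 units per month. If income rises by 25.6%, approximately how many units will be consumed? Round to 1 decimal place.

186.4

%ΔQ ≈ η × %ΔI = -0.37 × 25.6% = -9.472%.
New Q ≈ 205.9 × (1 − 0.09472) = 186.4.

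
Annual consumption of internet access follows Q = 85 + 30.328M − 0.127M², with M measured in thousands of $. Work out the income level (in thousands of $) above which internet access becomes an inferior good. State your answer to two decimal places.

dQ/dM = 30.328 − 0.254M.
The good is inferior where dQ/dM < 0. Setting dQ/dM = 0 gives M = 30.328 / 0.254 = 119.40.

119.40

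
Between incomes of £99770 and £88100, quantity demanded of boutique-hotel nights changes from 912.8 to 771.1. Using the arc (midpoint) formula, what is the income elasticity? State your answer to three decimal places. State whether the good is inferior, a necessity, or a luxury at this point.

ΔQ = 771.1 − 912.8 = -141.7; midpoint Q̄ = (912.8 + 771.1)/2 = 841.95.
ΔI = 88100 − 99770 = -11670; midpoint Ī = (99770 + 88100)/2 = 93935.
η = (ΔQ/Q̄) ÷ (ΔI/Ī) = (-141.7/841.95) ÷ (-11670/93935) = 1.355.
η > 1 ⇒ luxury.

1.355 (luxury)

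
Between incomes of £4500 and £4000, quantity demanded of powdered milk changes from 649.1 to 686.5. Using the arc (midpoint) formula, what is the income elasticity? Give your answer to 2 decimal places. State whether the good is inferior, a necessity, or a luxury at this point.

ΔQ = 686.5 − 649.1 = 37.4; midpoint Q̄ = (649.1 + 686.5)/2 = 667.8.
ΔI = 4000 − 4500 = -500; midpoint Ī = (4500 + 4000)/2 = 4250.
η = (ΔQ/Q̄) ÷ (ΔI/Ī) = (37.4/667.8) ÷ (-500/4250) = -0.48.
η < 0 ⇒ inferior good.

-0.48 (inferior good)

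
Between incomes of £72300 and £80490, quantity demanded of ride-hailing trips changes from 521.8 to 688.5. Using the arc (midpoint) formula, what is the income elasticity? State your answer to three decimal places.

ΔQ = 688.5 − 521.8 = 166.7; midpoint Q̄ = (521.8 + 688.5)/2 = 605.15.
ΔI = 80490 − 72300 = 8190; midpoint Ī = (72300 + 80490)/2 = 76395.
η = (ΔQ/Q̄) ÷ (ΔI/Ī) = (166.7/605.15) ÷ (8190/76395) = 2.570.

2.570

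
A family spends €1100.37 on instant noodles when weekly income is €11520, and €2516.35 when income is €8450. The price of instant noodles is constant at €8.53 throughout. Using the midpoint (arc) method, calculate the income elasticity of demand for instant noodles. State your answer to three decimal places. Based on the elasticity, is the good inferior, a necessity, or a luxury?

-2.547 (inferior good)

With a constant price, Q₁ = 1100.37/8.53 = 129.000 and Q₂ = 2516.35/8.53 = 295.000 (equivalently, work directly with expenditure since P cancels).
Midpoint %ΔQ = (2516.35 − 1100.37)/1808.36 = 0.78302; midpoint %ΔI = (8450 − 11520)/9985 = -0.30746.
η = 0.78302 / -0.30746 = -2.547.
η < 0 ⇒ inferior good.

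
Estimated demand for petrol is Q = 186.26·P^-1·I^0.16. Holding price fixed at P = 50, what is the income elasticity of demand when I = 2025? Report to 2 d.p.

0.16

For a multiplicative demand Q = A·P^α·I^β, the income elasticity is β everywhere.
Here β = 0.16, so η = 0.16.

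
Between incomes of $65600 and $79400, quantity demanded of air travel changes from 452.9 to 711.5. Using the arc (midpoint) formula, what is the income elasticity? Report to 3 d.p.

ΔQ = 711.5 − 452.9 = 258.6; midpoint Q̄ = (452.9 + 711.5)/2 = 582.2.
ΔI = 79400 − 65600 = 13800; midpoint Ī = (65600 + 79400)/2 = 72500.
η = (ΔQ/Q̄) ÷ (ΔI/Ī) = (258.6/582.2) ÷ (13800/72500) = 2.334.

2.334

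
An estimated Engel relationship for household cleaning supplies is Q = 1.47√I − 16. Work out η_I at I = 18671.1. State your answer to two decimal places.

0.54

At I = 18671.1: Q = 184.864.
dQ/dI = 1.47/(2√I) = 0.00537901 at this income.
η = (dQ/dI)·(I/Q) = 0.00537901 × (18671.1/184.864) = 0.54.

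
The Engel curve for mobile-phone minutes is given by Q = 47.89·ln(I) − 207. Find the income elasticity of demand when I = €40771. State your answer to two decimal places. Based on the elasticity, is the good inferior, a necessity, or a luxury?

0.16 (necessity)

At I = 40771: Q = 301.387.
dQ/dI = 47.89/I = 0.00117461 at this income.
η = (dQ/dI)·(I/Q) = 0.00117461 × (40771/301.387) = 0.16.
Since 0 < η < 1, the good is a necessity.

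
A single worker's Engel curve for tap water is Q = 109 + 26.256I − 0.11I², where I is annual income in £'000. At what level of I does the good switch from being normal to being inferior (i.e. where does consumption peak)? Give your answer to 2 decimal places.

dQ/dI = 26.256 − 0.22I.
The good is inferior where dQ/dI < 0. Setting dQ/dI = 0 gives I = 26.256 / 0.22 = 119.35.

119.35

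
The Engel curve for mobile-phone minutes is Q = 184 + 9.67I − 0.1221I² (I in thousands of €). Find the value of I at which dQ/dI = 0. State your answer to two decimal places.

dQ/dI = 9.67 − 0.2442I.
The good is inferior where dQ/dI < 0. Setting dQ/dI = 0 gives I = 9.67 / 0.2442 = 39.60.

39.60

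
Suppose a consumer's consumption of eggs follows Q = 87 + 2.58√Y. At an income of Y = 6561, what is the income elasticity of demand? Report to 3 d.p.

At Y = 6561: Q = 295.980.
dQ/dY = 2.58/(2√Y) = 0.0159259 at this income.
η = (dQ/dY)·(Y/Q) = 0.0159259 × (6561/295.980) = 0.353.

0.353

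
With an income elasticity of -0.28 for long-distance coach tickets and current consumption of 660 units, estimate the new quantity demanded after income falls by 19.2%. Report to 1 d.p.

695.5

%ΔQ ≈ η × %ΔI = -0.28 × (-19.2%) = 5.376%.
New Q ≈ 660 × (1 + 0.05376) = 695.5.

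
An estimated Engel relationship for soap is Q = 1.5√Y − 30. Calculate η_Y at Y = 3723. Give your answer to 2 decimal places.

At Y = 3723: Q = 61.525.
dQ/dY = 1.5/(2√Y) = 0.0122918 at this income.
η = (dQ/dY)·(Y/Q) = 0.0122918 × (3723/61.525) = 0.74.

0.74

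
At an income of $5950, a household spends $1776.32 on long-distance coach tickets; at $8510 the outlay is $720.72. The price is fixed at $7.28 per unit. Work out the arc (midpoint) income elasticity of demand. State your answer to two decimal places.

-2.39

With a constant price, Q₁ = 1776.32/7.28 = 244.000 and Q₂ = 720.72/7.28 = 99.000 (equivalently, work directly with expenditure since P cancels).
Midpoint %ΔQ = (720.72 − 1776.32)/1248.52 = -0.84548; midpoint %ΔI = (8510 − 5950)/7230 = 0.35408.
η = -0.84548 / 0.35408 = -2.39.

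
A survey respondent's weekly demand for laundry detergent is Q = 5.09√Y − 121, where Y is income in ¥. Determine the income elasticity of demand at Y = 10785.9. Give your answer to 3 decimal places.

At Y = 10785.9: Q = 407.623.
dQ/dY = 5.09/(2√Y) = 0.0245053 at this income.
η = (dQ/dY)·(Y/Q) = 0.0245053 × (10785.9/407.623) = 0.648.

0.648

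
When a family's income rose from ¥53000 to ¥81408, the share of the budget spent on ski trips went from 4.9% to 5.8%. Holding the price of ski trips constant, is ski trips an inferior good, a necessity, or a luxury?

luxury

The budget share rises as income rises, so η > 1.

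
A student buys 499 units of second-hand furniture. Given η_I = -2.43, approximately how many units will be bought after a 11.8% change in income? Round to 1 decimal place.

355.9

%ΔQ ≈ η × %ΔI = -2.43 × 11.8% = -28.674%.
New Q ≈ 499 × (1 − 0.28674) = 355.9.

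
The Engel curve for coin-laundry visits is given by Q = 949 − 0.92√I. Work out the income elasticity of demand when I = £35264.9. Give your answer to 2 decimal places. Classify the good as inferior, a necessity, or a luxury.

At I = 35264.9: Q = 776.234.
dQ/dI = -0.92/(2√I) = -0.00244955 at this income.
η = (dQ/dI)·(I/Q) = -0.00244955 × (35264.9/776.234) = -0.11.
Since η < 0, the good is an inferior good.

-0.11 (inferior good)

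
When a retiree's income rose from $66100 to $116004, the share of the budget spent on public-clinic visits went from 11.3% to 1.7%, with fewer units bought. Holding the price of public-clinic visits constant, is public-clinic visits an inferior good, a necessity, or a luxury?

Quantity demanded falls as income rises, so η < 0.

inferior good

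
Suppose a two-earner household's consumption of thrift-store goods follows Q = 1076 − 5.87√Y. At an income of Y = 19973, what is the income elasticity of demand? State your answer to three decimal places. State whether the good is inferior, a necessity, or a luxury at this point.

At Y = 19973: Q = 246.417.
dQ/dY = -5.87/(2√Y) = -0.0207676 at this income.
η = (dQ/dY)·(Y/Q) = -0.0207676 × (19973/246.417) = -1.683.
Since η < 0, the good is an inferior good.

-1.683 (inferior good)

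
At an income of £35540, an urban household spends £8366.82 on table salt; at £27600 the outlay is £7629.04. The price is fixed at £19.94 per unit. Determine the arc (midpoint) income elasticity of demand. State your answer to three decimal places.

0.367

With a constant price, Q₁ = 8366.82/19.94 = 419.600 and Q₂ = 7629.04/19.94 = 382.600 (equivalently, work directly with expenditure since P cancels).
Midpoint %ΔQ = (7629.04 − 8366.82)/7997.93 = -0.09225; midpoint %ΔI = (27600 − 35540)/31570 = -0.25150.
η = -0.09225 / -0.25150 = 0.367.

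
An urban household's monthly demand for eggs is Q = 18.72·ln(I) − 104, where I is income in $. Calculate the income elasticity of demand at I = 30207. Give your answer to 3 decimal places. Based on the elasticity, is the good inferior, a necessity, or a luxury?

0.210 (necessity)

At I = 30207: Q = 89.112.
dQ/dI = 18.72/I = 0.000619724 at this income.
η = (dQ/dI)·(I/Q) = 0.000619724 × (30207/89.112) = 0.210.
Since 0 < η < 1, the good is a necessity.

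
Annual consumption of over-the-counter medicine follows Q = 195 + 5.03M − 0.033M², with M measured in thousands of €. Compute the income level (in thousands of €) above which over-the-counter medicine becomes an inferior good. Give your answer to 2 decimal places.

76.21

dQ/dM = 5.03 − 0.066M.
The good is inferior where dQ/dM < 0. Setting dQ/dM = 0 gives M = 5.03 / 0.066 = 76.21.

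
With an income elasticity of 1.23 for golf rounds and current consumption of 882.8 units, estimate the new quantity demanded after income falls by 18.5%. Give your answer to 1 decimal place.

681.9

%ΔQ ≈ η × %ΔI = 1.23 × (-18.5%) = -22.755%.
New Q ≈ 882.8 × (1 − 0.22755) = 681.9.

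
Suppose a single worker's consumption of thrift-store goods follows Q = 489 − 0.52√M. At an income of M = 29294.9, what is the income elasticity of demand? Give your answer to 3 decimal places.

-0.111

At M = 29294.9: Q = 399.998.
dQ/dM = -0.52/(2√M) = -0.00151907 at this income.
η = (dQ/dM)·(M/Q) = -0.00151907 × (29294.9/399.998) = -0.111.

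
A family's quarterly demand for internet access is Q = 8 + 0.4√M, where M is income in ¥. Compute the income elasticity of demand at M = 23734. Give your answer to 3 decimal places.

At M = 23734: Q = 69.623.
dQ/dM = 0.4/(2√M) = 0.00129821 at this income.
η = (dQ/dM)·(M/Q) = 0.00129821 × (23734/69.623) = 0.443.

0.443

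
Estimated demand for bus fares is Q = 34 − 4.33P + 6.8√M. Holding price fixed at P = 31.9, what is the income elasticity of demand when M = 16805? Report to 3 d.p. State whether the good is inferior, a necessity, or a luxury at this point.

0.567 (necessity)

At P = 31.9, M = 16805: Q = 777.385.
Holding P constant, ∂Q/∂M = 6.8/(2√M) = 0.0262277.
η_M = (∂Q/∂M)·(M/Q) = 0.0262277 × (16805/777.385) = 0.567.
Since 0 < η < 1, this is a necessity.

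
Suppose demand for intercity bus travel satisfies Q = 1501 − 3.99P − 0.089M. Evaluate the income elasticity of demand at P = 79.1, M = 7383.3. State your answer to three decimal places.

At P = 79.1, M = 7383.3: Q = 528.277.
Holding P constant, ∂Q/∂M = −0.089.
η_M = (∂Q/∂M)·(M/Q) = -0.089 × (7383.3/528.277) = -1.244.

-1.244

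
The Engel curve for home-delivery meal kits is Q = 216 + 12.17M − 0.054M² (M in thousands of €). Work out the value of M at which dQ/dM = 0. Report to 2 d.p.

112.69

dQ/dM = 12.17 − 0.108M.
The good is inferior where dQ/dM < 0. Setting dQ/dM = 0 gives M = 12.17 / 0.108 = 112.69.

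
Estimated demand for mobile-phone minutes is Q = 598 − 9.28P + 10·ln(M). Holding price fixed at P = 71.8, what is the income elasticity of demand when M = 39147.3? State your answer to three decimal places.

0.267

At P = 71.8, M = 39147.3: Q = 37.447.
Holding P constant, ∂Q/∂M = 10/M = 0.000255445.
η_M = (∂Q/∂M)·(M/Q) = 0.000255445 × (39147.3/37.447) = 0.267.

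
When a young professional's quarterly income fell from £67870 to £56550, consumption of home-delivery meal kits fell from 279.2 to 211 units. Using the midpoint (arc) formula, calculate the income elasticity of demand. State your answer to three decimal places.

ΔQ = 211 − 279.2 = -68.2; midpoint Q̄ = (279.2 + 211)/2 = 245.1.
ΔI = 56550 − 67870 = -11320; midpoint Ī = (67870 + 56550)/2 = 62210.
η = (ΔQ/Q̄) ÷ (ΔI/Ī) = (-68.2/245.1) ÷ (-11320/62210) = 1.529.

1.529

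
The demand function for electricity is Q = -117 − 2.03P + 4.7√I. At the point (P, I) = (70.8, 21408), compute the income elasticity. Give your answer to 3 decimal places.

0.805

At P = 70.8, I = 21408: Q = 426.955.
Holding P constant, ∂Q/∂I = 4.7/(2√I) = 0.0160613.
η_I = (∂Q/∂I)·(I/Q) = 0.0160613 × (21408/426.955) = 0.805.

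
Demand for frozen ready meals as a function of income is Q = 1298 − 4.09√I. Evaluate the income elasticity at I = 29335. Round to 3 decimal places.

-0.586

At I = 29335: Q = 597.487.
dQ/dI = -4.09/(2√I) = -0.0119399 at this income.
η = (dQ/dI)·(I/Q) = -0.0119399 × (29335/597.487) = -0.586.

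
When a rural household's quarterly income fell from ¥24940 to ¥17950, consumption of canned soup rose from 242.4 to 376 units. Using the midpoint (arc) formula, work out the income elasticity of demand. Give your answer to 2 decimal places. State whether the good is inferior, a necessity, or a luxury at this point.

-1.33 (inferior good)

ΔQ = 376 − 242.4 = 133.6; midpoint Q̄ = (242.4 + 376)/2 = 309.2.
ΔI = 17950 − 24940 = -6990; midpoint Ī = (24940 + 17950)/2 = 21445.
η = (ΔQ/Q̄) ÷ (ΔI/Ī) = (133.6/309.2) ÷ (-6990/21445) = -1.33.
η < 0 ⇒ inferior good.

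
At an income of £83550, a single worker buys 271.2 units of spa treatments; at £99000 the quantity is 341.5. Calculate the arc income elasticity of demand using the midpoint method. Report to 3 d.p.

ΔQ = 341.5 − 271.2 = 70.3; midpoint Q̄ = (271.2 + 341.5)/2 = 306.35.
ΔI = 99000 − 83550 = 15450; midpoint Ī = (83550 + 99000)/2 = 91275.
η = (ΔQ/Q̄) ÷ (ΔI/Ī) = (70.3/306.35) ÷ (15450/91275) = 1.356.

1.356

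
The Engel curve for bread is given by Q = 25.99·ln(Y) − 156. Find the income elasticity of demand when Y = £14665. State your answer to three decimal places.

0.278

At Y = 14665: Q = 93.328.
dQ/dY = 25.99/Y = 0.00177225 at this income.
η = (dQ/dY)·(Y/Q) = 0.00177225 × (14665/93.328) = 0.278.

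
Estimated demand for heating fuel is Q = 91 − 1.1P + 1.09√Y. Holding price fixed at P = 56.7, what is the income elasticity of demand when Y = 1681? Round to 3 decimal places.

At P = 56.7, Y = 1681: Q = 73.320.
Holding P constant, ∂Q/∂Y = 1.09/(2√Y) = 0.0132927.
η_Y = (∂Q/∂Y)·(Y/Q) = 0.0132927 × (1681/73.320) = 0.305.

0.305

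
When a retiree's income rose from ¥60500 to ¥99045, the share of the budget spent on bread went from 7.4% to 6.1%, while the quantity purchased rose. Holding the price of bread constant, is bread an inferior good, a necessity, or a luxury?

Quantity rises but the budget share falls as income rises, so 0 < η < 1.

necessity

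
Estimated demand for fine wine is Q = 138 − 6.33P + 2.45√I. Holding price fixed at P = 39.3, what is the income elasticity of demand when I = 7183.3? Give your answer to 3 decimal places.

1.072

At P = 39.3, I = 7183.3: Q = 96.879.
Holding P constant, ∂Q/∂I = 2.45/(2√I) = 0.0144535.
η_I = (∂Q/∂I)·(I/Q) = 0.0144535 × (7183.3/96.879) = 1.072.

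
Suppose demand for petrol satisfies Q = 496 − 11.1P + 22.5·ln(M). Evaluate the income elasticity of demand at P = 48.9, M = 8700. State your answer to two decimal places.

0.14

At P = 48.9, M = 8700: Q = 157.309.
Holding P constant, ∂Q/∂M = 22.5/M = 0.00258621.
η_M = (∂Q/∂M)·(M/Q) = 0.00258621 × (8700/157.309) = 0.14.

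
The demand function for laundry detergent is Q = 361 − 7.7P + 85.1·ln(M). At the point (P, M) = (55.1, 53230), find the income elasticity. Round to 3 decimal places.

0.099

At P = 55.1, M = 53230: Q = 862.820.
Holding P constant, ∂Q/∂M = 85.1/M = 0.00159872.
η_M = (∂Q/∂M)·(M/Q) = 0.00159872 × (53230/862.820) = 0.099.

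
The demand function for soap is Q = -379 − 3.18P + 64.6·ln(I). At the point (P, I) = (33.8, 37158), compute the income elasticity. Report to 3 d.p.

0.334

At P = 33.8, I = 37158: Q = 193.298.
Holding P constant, ∂Q/∂I = 64.6/I = 0.00173852.
η_I = (∂Q/∂I)·(I/Q) = 0.00173852 × (37158/193.298) = 0.334.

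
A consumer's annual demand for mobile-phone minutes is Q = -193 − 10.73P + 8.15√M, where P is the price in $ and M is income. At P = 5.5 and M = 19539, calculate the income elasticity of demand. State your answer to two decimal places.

0.64

At P = 5.5, M = 19539: Q = 887.208.
Holding P constant, ∂Q/∂M = 8.15/(2√M) = 0.0291525.
η_M = (∂Q/∂M)·(M/Q) = 0.0291525 × (19539/887.208) = 0.64.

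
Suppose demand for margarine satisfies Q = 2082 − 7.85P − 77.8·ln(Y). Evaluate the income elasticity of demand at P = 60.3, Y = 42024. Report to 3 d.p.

At P = 60.3, Y = 42024: Q = 780.386.
Holding P constant, ∂Q/∂Y = -77.8/Y = -0.00185132.
η_Y = (∂Q/∂Y)·(Y/Q) = -0.00185132 × (42024/780.386) = -0.100.

-0.100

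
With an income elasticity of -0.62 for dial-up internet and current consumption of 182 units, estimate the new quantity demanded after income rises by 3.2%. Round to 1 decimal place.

178.4

%ΔQ ≈ η × %ΔI = -0.62 × 3.2% = -1.984%.
New Q ≈ 182 × (1 − 0.01984) = 178.4.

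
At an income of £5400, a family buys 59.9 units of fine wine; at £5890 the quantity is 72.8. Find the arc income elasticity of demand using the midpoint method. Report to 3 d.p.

ΔQ = 72.8 − 59.9 = 12.9; midpoint Q̄ = (59.9 + 72.8)/2 = 66.35.
ΔI = 5890 − 5400 = 490; midpoint Ī = (5400 + 5890)/2 = 5645.
η = (ΔQ/Q̄) ÷ (ΔI/Ī) = (12.9/66.35) ÷ (490/5645) = 2.240.

2.240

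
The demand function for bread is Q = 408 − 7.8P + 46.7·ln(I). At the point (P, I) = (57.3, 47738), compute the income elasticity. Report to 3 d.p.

At P = 57.3, I = 47738: Q = 464.182.
Holding P constant, ∂Q/∂I = 46.7/I = 0.000978256.
η_I = (∂Q/∂I)·(I/Q) = 0.000978256 × (47738/464.182) = 0.101.

0.101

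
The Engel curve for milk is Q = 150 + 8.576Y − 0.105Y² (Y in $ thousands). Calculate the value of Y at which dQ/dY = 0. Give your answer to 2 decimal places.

dQ/dY = 8.576 − 0.21Y.
The good is inferior where dQ/dY < 0. Setting dQ/dY = 0 gives Y = 8.576 / 0.21 = 40.84.

40.84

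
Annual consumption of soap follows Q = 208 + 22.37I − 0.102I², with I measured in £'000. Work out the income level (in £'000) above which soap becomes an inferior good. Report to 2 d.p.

109.66

dQ/dI = 22.37 − 0.204I.
The good is inferior where dQ/dI < 0. Setting dQ/dI = 0 gives I = 22.37 / 0.204 = 109.66.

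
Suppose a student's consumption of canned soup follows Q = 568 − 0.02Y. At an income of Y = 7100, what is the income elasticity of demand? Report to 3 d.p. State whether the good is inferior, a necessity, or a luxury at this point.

-0.333 (inferior good)

At Y = 7100: Q = 426.000.
dQ/dY = −0.02.
η = (dQ/dY)·(Y/Q) = -0.02 × (7100/426.000) = -0.333.
Since η < 0, the good is an inferior good.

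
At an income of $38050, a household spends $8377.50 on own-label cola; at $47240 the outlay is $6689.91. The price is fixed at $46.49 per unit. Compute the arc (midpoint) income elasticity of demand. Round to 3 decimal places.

With a constant price, Q₁ = 8377.50/46.49 = 180.200 and Q₂ = 6689.91/46.49 = 143.900 (equivalently, work directly with expenditure since P cancels).
Midpoint %ΔQ = (6689.91 − 8377.50)/7533.71 = -0.22401; midpoint %ΔI = (47240 − 38050)/42645 = 0.21550.
η = -0.22401 / 0.21550 = -1.039.

-1.039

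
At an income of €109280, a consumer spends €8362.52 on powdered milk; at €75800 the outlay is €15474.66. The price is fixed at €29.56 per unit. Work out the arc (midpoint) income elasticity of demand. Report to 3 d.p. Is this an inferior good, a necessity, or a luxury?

With a constant price, Q₁ = 8362.52/29.56 = 282.900 and Q₂ = 15474.66/29.56 = 523.500 (equivalently, work directly with expenditure since P cancels).
Midpoint %ΔQ = (15474.66 − 8362.52)/11918.59 = 0.59673; midpoint %ΔI = (75800 − 109280)/92540 = -0.36179.
η = 0.59673 / -0.36179 = -1.649.
η < 0 ⇒ inferior good.

-1.649 (inferior good)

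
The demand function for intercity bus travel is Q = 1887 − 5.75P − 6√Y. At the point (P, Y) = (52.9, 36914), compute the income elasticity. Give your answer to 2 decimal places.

-1.34

At P = 52.9, Y = 36914: Q = 430.044.
Holding P constant, ∂Q/∂Y = -6/(2√Y) = -0.0156144.
η_Y = (∂Q/∂Y)·(Y/Q) = -0.0156144 × (36914/430.044) = -1.34.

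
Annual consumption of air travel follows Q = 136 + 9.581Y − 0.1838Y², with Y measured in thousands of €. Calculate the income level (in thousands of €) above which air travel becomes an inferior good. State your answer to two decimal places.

26.06

dQ/dY = 9.581 − 0.3676Y.
The good is inferior where dQ/dY < 0. Setting dQ/dY = 0 gives Y = 9.581 / 0.3676 = 26.06.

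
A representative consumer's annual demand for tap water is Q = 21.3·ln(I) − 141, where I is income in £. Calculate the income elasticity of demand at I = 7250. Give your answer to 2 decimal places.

At I = 7250: Q = 48.331.
dQ/dI = 21.3/I = 0.00293793 at this income.
η = (dQ/dI)·(I/Q) = 0.00293793 × (7250/48.331) = 0.44.

0.44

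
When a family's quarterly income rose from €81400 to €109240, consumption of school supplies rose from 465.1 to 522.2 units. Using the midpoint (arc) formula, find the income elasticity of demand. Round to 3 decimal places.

0.396

ΔQ = 522.2 − 465.1 = 57.1; midpoint Q̄ = (465.1 + 522.2)/2 = 493.65.
ΔI = 109240 − 81400 = 27840; midpoint Ī = (81400 + 109240)/2 = 95320.
η = (ΔQ/Q̄) ÷ (ΔI/Ī) = (57.1/493.65) ÷ (27840/95320) = 0.396.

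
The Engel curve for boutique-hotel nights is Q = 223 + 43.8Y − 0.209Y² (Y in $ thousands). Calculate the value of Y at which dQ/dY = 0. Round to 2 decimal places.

dQ/dY = 43.8 − 0.418Y.
The good is inferior where dQ/dY < 0. Setting dQ/dY = 0 gives Y = 43.8 / 0.418 = 104.78.

104.78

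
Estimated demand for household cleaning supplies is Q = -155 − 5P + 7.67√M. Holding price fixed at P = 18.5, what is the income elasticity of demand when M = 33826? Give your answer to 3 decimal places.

At P = 18.5, M = 33826: Q = 1163.155.
Holding P constant, ∂Q/∂M = 7.67/(2√M) = 0.0208516.
η_M = (∂Q/∂M)·(M/Q) = 0.0208516 × (33826/1163.155) = 0.606.

0.606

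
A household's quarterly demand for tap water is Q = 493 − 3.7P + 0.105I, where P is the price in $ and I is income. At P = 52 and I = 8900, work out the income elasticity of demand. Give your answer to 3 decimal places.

At P = 52, I = 8900: Q = 1235.100.
Holding P constant, ∂Q/∂I = 0.105.
η_I = (∂Q/∂I)·(I/Q) = 0.105 × (8900/1235.100) = 0.757.

0.757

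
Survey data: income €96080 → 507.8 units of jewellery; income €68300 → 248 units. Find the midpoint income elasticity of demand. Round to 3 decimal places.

ΔQ = 248 − 507.8 = -259.8; midpoint Q̄ = (507.8 + 248)/2 = 377.9.
ΔI = 68300 − 96080 = -27780; midpoint Ī = (96080 + 68300)/2 = 82190.
η = (ΔQ/Q̄) ÷ (ΔI/Ī) = (-259.8/377.9) ÷ (-27780/82190) = 2.034.

2.034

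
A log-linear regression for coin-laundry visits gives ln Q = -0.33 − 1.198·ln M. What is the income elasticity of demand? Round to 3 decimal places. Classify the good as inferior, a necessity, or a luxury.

In a log-linear demand, the coefficient on ln M is the income elasticity.
So η = -1.198.
η < 0 ⇒ inferior good.

-1.198 (inferior good)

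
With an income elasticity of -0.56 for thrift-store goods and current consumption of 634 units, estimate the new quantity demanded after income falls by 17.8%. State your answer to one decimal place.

%ΔQ ≈ η × %ΔI = -0.56 × (-17.8%) = 9.968%.
New Q ≈ 634 × (1 + 0.09968) = 697.2.

697.2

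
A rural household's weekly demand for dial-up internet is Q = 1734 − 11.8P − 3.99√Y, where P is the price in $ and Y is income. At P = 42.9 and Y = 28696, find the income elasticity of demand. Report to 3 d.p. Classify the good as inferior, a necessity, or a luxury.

At P = 42.9, Y = 28696: Q = 551.878.
Holding P constant, ∂Q/∂Y = -3.99/(2√Y) = -0.0117769.
η_Y = (∂Q/∂Y)·(Y/Q) = -0.0117769 × (28696/551.878) = -0.612.
Since η < 0, this is an inferior good.

-0.612 (inferior good)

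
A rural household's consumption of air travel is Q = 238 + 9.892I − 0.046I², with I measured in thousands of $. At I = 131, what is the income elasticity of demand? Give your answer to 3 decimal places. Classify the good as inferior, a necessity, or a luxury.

-0.380 (inferior good)

At I = 131: Q = 744.4460.
dQ/dI = 9.892 − 0.092I = -2.16000.
η = (dQ/dI)·(I/Q) = -2.16000 × (131/744.4460) = -0.380.
η < 0 ⇒ inferior good.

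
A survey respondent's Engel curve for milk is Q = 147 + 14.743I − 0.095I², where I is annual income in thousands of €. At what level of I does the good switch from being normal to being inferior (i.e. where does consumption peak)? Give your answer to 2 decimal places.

77.59

dQ/dI = 14.743 − 0.19I.
The good is inferior where dQ/dI < 0. Setting dQ/dI = 0 gives I = 14.743 / 0.19 = 77.59.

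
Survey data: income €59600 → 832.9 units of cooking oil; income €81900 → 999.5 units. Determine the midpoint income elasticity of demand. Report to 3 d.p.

0.577

ΔQ = 999.5 − 832.9 = 166.6; midpoint Q̄ = (832.9 + 999.5)/2 = 916.2.
ΔI = 81900 − 59600 = 22300; midpoint Ī = (59600 + 81900)/2 = 70750.
η = (ΔQ/Q̄) ÷ (ΔI/Ī) = (166.6/916.2) ÷ (22300/70750) = 0.577.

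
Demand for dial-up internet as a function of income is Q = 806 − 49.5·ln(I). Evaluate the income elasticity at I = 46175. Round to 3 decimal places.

-0.180

At I = 46175: Q = 274.360.
dQ/dI = -49.5/I = -0.00107201 at this income.
η = (dQ/dI)·(I/Q) = -0.00107201 × (46175/274.360) = -0.180.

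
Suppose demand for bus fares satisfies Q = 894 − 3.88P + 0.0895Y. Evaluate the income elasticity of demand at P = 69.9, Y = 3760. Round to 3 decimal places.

At P = 69.9, Y = 3760: Q = 959.308.
Holding P constant, ∂Q/∂Y = 0.0895.
η_Y = (∂Q/∂Y)·(Y/Q) = 0.0895 × (3760/959.308) = 0.351.

0.351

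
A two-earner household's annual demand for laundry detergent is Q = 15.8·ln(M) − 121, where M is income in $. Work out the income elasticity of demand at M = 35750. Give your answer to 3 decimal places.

At M = 35750: Q = 44.652.
dQ/dM = 15.8/M = 0.000441958 at this income.
η = (dQ/dM)·(M/Q) = 0.000441958 × (35750/44.652) = 0.354.

0.354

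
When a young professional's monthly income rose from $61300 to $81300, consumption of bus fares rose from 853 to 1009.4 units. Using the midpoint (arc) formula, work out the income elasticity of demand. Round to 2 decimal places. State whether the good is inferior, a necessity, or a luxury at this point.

0.60 (necessity)

ΔQ = 1009.4 − 853 = 156.4; midpoint Q̄ = (853 + 1009.4)/2 = 931.2.
ΔI = 81300 − 61300 = 20000; midpoint Ī = (61300 + 81300)/2 = 71300.
η = (ΔQ/Q̄) ÷ (ΔI/Ī) = (156.4/931.2) ÷ (20000/71300) = 0.60.
0 < η < 1 ⇒ necessity.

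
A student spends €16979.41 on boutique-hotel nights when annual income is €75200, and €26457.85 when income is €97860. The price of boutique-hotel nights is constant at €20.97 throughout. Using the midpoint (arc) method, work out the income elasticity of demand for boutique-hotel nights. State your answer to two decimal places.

With a constant price, Q₁ = 16979.41/20.97 = 809.700 and Q₂ = 26457.85/20.97 = 1261.700 (equivalently, work directly with expenditure since P cancels).
Midpoint %ΔQ = (26457.85 − 16979.41)/21718.63 = 0.43642; midpoint %ΔI = (97860 − 75200)/86530 = 0.26187.
η = 0.43642 / 0.26187 = 1.67.

1.67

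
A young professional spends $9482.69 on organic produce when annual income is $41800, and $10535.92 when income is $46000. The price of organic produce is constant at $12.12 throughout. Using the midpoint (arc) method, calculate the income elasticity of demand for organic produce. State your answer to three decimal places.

1.100

With a constant price, Q₁ = 9482.69/12.12 = 782.400 and Q₂ = 10535.92/12.12 = 869.300 (equivalently, work directly with expenditure since P cancels).
Midpoint %ΔQ = (10535.92 − 9482.69)/10009.31 = 0.10523; midpoint %ΔI = (46000 − 41800)/43900 = 0.09567.
η = 0.10523 / 0.09567 = 1.100.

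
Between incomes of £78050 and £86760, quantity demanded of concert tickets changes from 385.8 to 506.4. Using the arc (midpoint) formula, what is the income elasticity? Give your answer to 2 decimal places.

2.56

ΔQ = 506.4 − 385.8 = 120.6; midpoint Q̄ = (385.8 + 506.4)/2 = 446.1.
ΔI = 86760 − 78050 = 8710; midpoint Ī = (78050 + 86760)/2 = 82405.
η = (ΔQ/Q̄) ÷ (ΔI/Ī) = (120.6/446.1) ÷ (8710/82405) = 2.56.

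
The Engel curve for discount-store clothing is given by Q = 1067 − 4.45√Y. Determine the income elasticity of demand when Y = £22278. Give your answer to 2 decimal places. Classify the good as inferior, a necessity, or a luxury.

At Y = 22278: Q = 402.801.
dQ/dY = -4.45/(2√Y) = -0.0149071 at this income.
η = (dQ/dY)·(Y/Q) = -0.0149071 × (22278/402.801) = -0.82.
Since η < 0, the good is an inferior good.

-0.82 (inferior good)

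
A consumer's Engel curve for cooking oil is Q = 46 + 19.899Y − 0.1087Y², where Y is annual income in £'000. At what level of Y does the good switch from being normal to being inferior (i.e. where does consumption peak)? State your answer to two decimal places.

dQ/dY = 19.899 − 0.2174Y.
The good is inferior where dQ/dY < 0. Setting dQ/dY = 0 gives Y = 19.899 / 0.2174 = 91.53.

91.53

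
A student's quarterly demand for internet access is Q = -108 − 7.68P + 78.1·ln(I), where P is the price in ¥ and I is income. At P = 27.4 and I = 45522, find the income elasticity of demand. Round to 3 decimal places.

0.150

At P = 27.4, I = 45522: Q = 519.265.
Holding P constant, ∂Q/∂I = 78.1/I = 0.00171565.
η_I = (∂Q/∂I)·(I/Q) = 0.00171565 × (45522/519.265) = 0.150.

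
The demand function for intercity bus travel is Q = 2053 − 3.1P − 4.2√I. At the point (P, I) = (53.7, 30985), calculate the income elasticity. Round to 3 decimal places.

At P = 53.7, I = 30985: Q = 1147.223.
Holding P constant, ∂Q/∂I = -4.2/(2√I) = -0.0119301.
η_I = (∂Q/∂I)·(I/Q) = -0.0119301 × (30985/1147.223) = -0.322.

-0.322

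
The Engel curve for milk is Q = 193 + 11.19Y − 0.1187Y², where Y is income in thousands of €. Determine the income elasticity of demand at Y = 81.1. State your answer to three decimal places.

-2.045

At Y = 81.1: Q = 319.7942.
dQ/dY = 11.19 − 0.2374Y = -8.06314.
η = (dQ/dY)·(Y/Q) = -8.06314 × (81.1/319.7942) = -2.045.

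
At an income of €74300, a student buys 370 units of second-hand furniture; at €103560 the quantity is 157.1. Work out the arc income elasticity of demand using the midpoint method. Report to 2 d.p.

-2.46

ΔQ = 157.1 − 370 = -212.9; midpoint Q̄ = (370 + 157.1)/2 = 263.55.
ΔI = 103560 − 74300 = 29260; midpoint Ī = (74300 + 103560)/2 = 88930.
η = (ΔQ/Q̄) ÷ (ΔI/Ī) = (-212.9/263.55) ÷ (29260/88930) = -2.46.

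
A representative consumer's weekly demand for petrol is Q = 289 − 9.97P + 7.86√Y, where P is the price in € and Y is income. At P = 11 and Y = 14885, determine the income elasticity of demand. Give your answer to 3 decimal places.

0.421

At P = 11, Y = 14885: Q = 1138.282.
Holding P constant, ∂Q/∂Y = 7.86/(2√Y) = 0.032212.
η_Y = (∂Q/∂Y)·(Y/Q) = 0.032212 × (14885/1138.282) = 0.421.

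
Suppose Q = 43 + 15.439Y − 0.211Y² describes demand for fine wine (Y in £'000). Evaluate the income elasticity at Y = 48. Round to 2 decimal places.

At Y = 48: Q = 297.9280.
dQ/dY = 15.439 − 0.422Y = -4.81700.
η = (dQ/dY)·(Y/Q) = -4.81700 × (48/297.9280) = -0.78.

-0.78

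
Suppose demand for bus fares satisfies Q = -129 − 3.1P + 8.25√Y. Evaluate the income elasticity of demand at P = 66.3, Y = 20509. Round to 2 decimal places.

At P = 66.3, Y = 20509: Q = 846.950.
Holding P constant, ∂Q/∂Y = 8.25/(2√Y) = 0.0288039.
η_Y = (∂Q/∂Y)·(Y/Q) = 0.0288039 × (20509/846.950) = 0.70.

0.70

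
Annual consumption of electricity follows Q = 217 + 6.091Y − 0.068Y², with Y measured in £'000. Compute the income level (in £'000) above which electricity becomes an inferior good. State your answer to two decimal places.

44.79

dQ/dY = 6.091 − 0.136Y.
The good is inferior where dQ/dY < 0. Setting dQ/dY = 0 gives Y = 6.091 / 0.136 = 44.79.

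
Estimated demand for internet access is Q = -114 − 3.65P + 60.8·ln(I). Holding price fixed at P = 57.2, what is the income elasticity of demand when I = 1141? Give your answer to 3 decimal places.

0.578

At P = 57.2, I = 1141: Q = 105.231.
Holding P constant, ∂Q/∂I = 60.8/I = 0.0532866.
η_I = (∂Q/∂I)·(I/Q) = 0.0532866 × (1141/105.231) = 0.578.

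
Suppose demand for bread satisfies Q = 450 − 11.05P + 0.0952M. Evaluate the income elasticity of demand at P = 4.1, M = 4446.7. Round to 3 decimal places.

At P = 4.1, M = 4446.7: Q = 828.021.
Holding P constant, ∂Q/∂M = 0.0952.
η_M = (∂Q/∂M)·(M/Q) = 0.0952 × (4446.7/828.021) = 0.511.

0.511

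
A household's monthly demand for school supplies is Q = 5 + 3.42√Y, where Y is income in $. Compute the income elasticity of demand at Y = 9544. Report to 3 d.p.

0.493

At Y = 9544: Q = 339.111.
dQ/dY = 3.42/(2√Y) = 0.0175037 at this income.
η = (dQ/dY)·(Y/Q) = 0.0175037 × (9544/339.111) = 0.493.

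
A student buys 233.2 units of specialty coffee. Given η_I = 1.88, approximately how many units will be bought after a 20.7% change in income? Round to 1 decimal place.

%ΔQ ≈ η × %ΔI = 1.88 × 20.7% = 38.916%.
New Q ≈ 233.2 × (1 + 0.38916) = 324.0.

324.0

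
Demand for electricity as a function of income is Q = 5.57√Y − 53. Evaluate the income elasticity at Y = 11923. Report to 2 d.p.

At Y = 11923: Q = 555.202.
dQ/dY = 5.57/(2√Y) = 0.0255054 at this income.
η = (dQ/dY)·(Y/Q) = 0.0255054 × (11923/555.202) = 0.55.

0.55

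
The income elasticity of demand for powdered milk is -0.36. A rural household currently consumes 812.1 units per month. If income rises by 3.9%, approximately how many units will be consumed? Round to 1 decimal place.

800.7

%ΔQ ≈ η × %ΔI = -0.36 × 3.9% = -1.404%.
New Q ≈ 812.1 × (1 − 0.01404) = 800.7.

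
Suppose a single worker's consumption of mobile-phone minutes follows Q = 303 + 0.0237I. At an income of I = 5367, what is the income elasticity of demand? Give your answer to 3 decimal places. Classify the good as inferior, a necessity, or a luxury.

At I = 5367: Q = 430.198.
dQ/dI = 0.0237.
η = (dQ/dI)·(I/Q) = 0.0237 × (5367/430.198) = 0.296.
Since 0 < η < 1, the good is a necessity.

0.296 (necessity)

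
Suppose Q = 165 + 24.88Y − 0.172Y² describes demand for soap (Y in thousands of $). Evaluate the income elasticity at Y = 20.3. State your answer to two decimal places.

0.61

At Y = 20.3: Q = 599.1845.
dQ/dY = 24.88 − 0.344Y = 17.89680.
η = (dQ/dY)·(Y/Q) = 17.89680 × (20.3/599.1845) = 0.61.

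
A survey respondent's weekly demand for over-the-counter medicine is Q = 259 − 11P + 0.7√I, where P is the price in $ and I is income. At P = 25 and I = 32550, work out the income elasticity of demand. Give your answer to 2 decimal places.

0.57

At P = 25, I = 32550: Q = 110.291.
Holding P constant, ∂Q/∂I = 0.7/(2√I) = 0.00193996.
η_I = (∂Q/∂I)·(I/Q) = 0.00193996 × (32550/110.291) = 0.57.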